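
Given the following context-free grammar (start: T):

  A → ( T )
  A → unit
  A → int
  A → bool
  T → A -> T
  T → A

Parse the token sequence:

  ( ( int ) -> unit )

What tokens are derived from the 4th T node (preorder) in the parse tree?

[T [A ( [T [A ( [T [A int]] )] -> [T [A unit]]] )]]

unit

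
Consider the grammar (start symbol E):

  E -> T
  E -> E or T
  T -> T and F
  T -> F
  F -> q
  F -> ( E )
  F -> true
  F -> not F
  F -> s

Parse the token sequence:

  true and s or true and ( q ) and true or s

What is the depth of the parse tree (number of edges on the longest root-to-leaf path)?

8

[E [E [E [T [T [F true]] and [F s]]] or [T [T [T [F true]] and [F ( [E [T [F q]]] )]] and [F true]]] or [T [F s]]]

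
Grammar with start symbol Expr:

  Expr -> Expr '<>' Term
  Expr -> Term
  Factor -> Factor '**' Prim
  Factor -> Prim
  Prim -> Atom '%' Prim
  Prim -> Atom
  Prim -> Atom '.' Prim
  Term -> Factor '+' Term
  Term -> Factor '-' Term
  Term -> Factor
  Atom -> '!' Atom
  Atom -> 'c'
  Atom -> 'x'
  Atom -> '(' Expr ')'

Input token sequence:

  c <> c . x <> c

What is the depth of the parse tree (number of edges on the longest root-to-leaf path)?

7

[Expr [Expr [Expr [Term [Factor [Prim [Atom c]]]]] <> [Term [Factor [Prim [Atom c] . [Prim [Atom x]]]]]] <> [Term [Factor [Prim [Atom c]]]]]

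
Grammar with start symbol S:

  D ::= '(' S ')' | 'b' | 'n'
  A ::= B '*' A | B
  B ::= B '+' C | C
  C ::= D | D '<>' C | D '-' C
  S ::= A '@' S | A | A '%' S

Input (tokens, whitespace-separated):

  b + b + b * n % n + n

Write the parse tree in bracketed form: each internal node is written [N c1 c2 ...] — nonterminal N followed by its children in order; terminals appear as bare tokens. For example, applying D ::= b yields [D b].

[S [A [B [B [B [C [D b]]] + [C [D b]]] + [C [D b]]] * [A [B [C [D n]]]]] % [S [A [B [B [C [D n]]] + [C [D n]]]]]]

S
A % S
B * A % S
B + C * A % S
B + C + C * A % S
C + C + C * A % S
D + C + C * A % S
b + C + C * A % S
b + D + C * A % S
b + b + C * A % S
b + b + D * A % S
b + b + b * A % S
b + b + b * B % S
b + b + b * C % S
b + b + b * D % S
b + b + b * n % S
b + b + b * n % A
b + b + b * n % B
b + b + b * n % B + C
b + b + b * n % C + C
b + b + b * n % D + C
b + b + b * n % n + C
b + b + b * n % n + D
b + b + b * n % n + n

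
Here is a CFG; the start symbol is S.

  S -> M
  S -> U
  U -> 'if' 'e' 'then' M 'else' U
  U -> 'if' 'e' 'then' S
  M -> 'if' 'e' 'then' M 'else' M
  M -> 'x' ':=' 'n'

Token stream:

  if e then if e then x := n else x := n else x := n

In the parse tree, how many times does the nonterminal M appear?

5

[S [M if e then [M if e then [M x := n] else [M x := n]] else [M x := n]]]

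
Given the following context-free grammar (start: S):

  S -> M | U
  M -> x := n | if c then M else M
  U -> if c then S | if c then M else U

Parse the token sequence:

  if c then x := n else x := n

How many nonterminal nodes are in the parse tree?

4

[S [M if c then [M x := n] else [M x := n]]]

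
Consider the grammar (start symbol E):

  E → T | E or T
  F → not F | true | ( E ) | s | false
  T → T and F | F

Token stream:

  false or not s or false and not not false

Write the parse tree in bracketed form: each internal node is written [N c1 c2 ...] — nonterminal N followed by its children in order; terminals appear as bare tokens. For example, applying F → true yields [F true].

E
E or T
E or T or T
T or T or T
F or T or T
false or T or T
false or F or T
false or not F or T
false or not s or T
false or not s or T and F
false or not s or F and F
false or not s or false and F
false or not s or false and not F
false or not s or false and not not F
false or not s or false and not not false

[E [E [E [T [F false]]] or [T [F not [F s]]]] or [T [T [F false]] and [F not [F not [F false]]]]]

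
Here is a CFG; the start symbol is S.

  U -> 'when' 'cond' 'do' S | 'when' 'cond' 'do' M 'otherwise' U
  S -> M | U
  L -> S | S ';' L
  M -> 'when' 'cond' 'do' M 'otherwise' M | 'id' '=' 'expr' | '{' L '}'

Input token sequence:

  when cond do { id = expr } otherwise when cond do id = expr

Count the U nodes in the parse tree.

[S [U when cond do [M { [L [S [M id = expr]]] }] otherwise [U when cond do [S [M id = expr]]]]]

2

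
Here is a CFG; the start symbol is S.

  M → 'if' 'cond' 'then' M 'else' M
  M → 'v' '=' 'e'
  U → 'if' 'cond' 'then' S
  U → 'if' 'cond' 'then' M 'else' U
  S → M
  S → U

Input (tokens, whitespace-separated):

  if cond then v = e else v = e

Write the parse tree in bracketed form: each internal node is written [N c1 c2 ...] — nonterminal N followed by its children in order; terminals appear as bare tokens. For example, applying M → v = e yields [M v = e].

[S [M if cond then [M v = e] else [M v = e]]]

S
M
if cond then M else M
if cond then v = e else M
if cond then v = e else v = e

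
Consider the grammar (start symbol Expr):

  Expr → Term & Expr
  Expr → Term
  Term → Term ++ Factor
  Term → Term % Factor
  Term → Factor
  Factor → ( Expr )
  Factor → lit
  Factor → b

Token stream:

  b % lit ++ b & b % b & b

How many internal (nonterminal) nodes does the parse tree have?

[Expr [Term [Term [Term [Factor b]] % [Factor lit]] ++ [Factor b]] & [Expr [Term [Term [Factor b]] % [Factor b]] & [Expr [Term [Factor b]]]]]

15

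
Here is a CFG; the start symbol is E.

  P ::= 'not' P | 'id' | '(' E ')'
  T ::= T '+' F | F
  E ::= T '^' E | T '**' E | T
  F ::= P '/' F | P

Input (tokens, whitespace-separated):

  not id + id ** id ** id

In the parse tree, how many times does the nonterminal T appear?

4

[E [T [T [F [P not [P id]]]] + [F [P id]]] ** [E [T [F [P id]]] ** [E [T [F [P id]]]]]]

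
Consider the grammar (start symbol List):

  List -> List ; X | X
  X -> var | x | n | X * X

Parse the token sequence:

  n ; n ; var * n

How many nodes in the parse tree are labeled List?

3

[List [List [List [X n]] ; [X n]] ; [X [X var] * [X n]]]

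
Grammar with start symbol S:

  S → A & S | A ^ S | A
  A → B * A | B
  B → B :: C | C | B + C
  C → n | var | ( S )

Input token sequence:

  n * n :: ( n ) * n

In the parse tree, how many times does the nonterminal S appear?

2

[S [A [B [C n]] * [A [B [B [C n]] :: [C ( [S [A [B [C n]]]] )]] * [A [B [C n]]]]]]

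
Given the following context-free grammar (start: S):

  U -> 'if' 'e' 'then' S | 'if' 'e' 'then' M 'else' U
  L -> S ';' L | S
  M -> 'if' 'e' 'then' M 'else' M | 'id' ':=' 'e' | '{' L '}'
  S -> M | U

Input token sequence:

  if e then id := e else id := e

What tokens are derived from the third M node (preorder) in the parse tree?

id := e

[S [M if e then [M id := e] else [M id := e]]]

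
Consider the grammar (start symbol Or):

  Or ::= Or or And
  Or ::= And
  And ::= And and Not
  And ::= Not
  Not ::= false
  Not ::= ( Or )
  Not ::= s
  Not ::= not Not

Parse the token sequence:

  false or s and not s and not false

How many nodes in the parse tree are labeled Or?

2

[Or [Or [And [Not false]]] or [And [And [And [Not s]] and [Not not [Not s]]] and [Not not [Not false]]]]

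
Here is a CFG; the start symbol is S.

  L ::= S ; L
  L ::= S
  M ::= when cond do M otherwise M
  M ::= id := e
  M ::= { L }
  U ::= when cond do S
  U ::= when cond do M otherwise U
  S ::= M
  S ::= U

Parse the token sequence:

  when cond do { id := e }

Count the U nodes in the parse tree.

1

[S [U when cond do [S [M { [L [S [M id := e]]] }]]]]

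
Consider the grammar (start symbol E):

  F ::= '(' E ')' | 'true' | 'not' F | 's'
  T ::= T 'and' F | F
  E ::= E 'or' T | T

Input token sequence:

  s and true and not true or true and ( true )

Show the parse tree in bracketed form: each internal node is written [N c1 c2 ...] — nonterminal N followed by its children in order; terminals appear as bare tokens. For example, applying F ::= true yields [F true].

[E [E [T [T [T [F s]] and [F true]] and [F not [F true]]]] or [T [T [F true]] and [F ( [E [T [F true]]] )]]]

E
E or T
T or T
T and F or T
T and F and F or T
F and F and F or T
s and F and F or T
s and true and F or T
s and true and not F or T
s and true and not true or T
s and true and not true or T and F
s and true and not true or F and F
s and true and not true or true and F
s and true and not true or true and ( E )
s and true and not true or true and ( T )
s and true and not true or true and ( F )
s and true and not true or true and ( true )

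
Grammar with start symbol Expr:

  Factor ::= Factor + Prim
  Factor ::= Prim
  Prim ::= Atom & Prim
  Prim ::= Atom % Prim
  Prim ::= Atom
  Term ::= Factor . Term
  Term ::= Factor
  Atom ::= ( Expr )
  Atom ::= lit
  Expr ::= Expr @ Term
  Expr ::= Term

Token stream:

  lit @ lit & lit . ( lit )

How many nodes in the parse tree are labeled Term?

[Expr [Expr [Term [Factor [Prim [Atom lit]]]]] @ [Term [Factor [Prim [Atom lit] & [Prim [Atom lit]]]] . [Term [Factor [Prim [Atom ( [Expr [Term [Factor [Prim [Atom lit]]]]] )]]]]]]

4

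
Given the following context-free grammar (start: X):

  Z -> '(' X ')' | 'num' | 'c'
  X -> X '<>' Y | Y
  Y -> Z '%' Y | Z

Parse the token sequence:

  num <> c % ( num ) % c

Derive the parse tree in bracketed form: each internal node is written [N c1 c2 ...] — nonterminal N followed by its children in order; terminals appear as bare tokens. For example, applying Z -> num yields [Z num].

X
X <> Y
Y <> Y
Z <> Y
num <> Y
num <> Z % Y
num <> c % Y
num <> c % Z % Y
num <> c % ( X ) % Y
num <> c % ( Y ) % Y
num <> c % ( Z ) % Y
num <> c % ( num ) % Y
num <> c % ( num ) % Z
num <> c % ( num ) % c

[X [X [Y [Z num]]] <> [Y [Z c] % [Y [Z ( [X [Y [Z num]]] )] % [Y [Z c]]]]]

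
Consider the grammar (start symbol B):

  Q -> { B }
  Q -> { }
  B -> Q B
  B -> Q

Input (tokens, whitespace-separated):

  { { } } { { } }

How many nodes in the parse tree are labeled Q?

4

[B [Q { [B [Q { }]] }] [B [Q { [B [Q { }]] }]]]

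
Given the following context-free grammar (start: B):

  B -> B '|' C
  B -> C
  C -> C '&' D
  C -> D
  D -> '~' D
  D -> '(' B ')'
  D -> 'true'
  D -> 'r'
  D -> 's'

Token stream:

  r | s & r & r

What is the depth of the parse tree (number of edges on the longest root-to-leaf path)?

5

[B [B [C [D r]]] | [C [C [C [D s]] & [D r]] & [D r]]]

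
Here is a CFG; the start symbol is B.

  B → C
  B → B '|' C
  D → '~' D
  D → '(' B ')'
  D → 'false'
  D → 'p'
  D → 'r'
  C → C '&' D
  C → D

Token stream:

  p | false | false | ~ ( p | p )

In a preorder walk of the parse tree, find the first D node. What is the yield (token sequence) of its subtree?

p

[B [B [B [B [C [D p]]] | [C [D false]]] | [C [D false]]] | [C [D ~ [D ( [B [B [C [D p]]] | [C [D p]]] )]]]]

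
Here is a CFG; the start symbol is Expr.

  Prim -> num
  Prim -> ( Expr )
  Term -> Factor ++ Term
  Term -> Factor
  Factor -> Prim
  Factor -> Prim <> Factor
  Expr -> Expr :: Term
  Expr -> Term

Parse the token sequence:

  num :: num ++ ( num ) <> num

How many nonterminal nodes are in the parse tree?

17

[Expr [Expr [Term [Factor [Prim num]]]] :: [Term [Factor [Prim num]] ++ [Term [Factor [Prim ( [Expr [Term [Factor [Prim num]]]] )] <> [Factor [Prim num]]]]]]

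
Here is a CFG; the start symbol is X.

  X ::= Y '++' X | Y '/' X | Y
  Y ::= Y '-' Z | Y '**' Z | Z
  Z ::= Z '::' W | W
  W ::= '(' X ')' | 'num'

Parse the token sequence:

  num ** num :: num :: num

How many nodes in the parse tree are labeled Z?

4

[X [Y [Y [Z [W num]]] ** [Z [Z [Z [W num]] :: [W num]] :: [W num]]]]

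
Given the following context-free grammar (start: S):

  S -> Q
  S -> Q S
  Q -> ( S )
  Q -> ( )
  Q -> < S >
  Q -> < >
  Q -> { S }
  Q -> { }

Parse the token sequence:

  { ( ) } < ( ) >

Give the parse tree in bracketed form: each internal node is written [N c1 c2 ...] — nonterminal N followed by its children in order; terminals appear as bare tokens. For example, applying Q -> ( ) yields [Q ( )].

[S [Q { [S [Q ( )]] }] [S [Q < [S [Q ( )]] >]]]

S
Q S
{ S } S
{ Q } S
{ ( ) } S
{ ( ) } Q
{ ( ) } < S >
{ ( ) } < Q >
{ ( ) } < ( ) >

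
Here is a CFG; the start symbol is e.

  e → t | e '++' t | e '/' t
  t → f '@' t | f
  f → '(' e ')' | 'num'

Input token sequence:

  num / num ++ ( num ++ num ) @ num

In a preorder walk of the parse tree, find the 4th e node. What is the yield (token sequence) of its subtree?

[e [e [e [t [f num]]] / [t [f num]]] ++ [t [f ( [e [e [t [f num]]] ++ [t [f num]]] )] @ [t [f num]]]]

num ++ num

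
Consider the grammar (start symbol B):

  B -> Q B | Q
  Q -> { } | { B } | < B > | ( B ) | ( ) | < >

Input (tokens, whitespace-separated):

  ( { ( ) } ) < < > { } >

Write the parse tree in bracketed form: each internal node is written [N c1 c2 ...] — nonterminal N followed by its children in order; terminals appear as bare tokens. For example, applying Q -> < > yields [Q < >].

B
Q B
( B ) B
( Q ) B
( { B } ) B
( { Q } ) B
( { ( ) } ) B
( { ( ) } ) Q
( { ( ) } ) < B >
( { ( ) } ) < Q B >
( { ( ) } ) < < > B >
( { ( ) } ) < < > Q >
( { ( ) } ) < < > { } >

[B [Q ( [B [Q { [B [Q ( )]] }]] )] [B [Q < [B [Q < >] [B [Q { }]]] >]]]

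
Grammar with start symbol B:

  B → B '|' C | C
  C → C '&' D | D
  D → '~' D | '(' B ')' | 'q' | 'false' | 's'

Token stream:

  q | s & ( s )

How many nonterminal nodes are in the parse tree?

11

[B [B [C [D q]]] | [C [C [D s]] & [D ( [B [C [D s]]] )]]]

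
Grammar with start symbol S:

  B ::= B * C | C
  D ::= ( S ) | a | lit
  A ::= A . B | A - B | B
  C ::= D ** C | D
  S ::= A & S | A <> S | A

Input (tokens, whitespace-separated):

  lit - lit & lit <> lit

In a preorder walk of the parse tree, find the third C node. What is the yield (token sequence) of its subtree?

[S [A [A [B [C [D lit]]]] - [B [C [D lit]]]] & [S [A [B [C [D lit]]]] <> [S [A [B [C [D lit]]]]]]]

lit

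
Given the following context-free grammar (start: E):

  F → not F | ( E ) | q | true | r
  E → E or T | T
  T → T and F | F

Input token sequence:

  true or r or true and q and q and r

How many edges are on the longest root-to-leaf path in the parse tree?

[E [E [E [T [F true]]] or [T [F r]]] or [T [T [T [T [F true]] and [F q]] and [F q]] and [F r]]]

6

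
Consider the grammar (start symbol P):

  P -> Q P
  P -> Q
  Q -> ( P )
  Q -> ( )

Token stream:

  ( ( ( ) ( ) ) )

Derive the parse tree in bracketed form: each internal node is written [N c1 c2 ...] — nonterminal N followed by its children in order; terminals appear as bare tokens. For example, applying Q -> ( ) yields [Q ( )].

[P [Q ( [P [Q ( [P [Q ( )] [P [Q ( )]]] )]] )]]

P
Q
( P )
( Q )
( ( P ) )
( ( Q P ) )
( ( ( ) P ) )
( ( ( ) Q ) )
( ( ( ) ( ) ) )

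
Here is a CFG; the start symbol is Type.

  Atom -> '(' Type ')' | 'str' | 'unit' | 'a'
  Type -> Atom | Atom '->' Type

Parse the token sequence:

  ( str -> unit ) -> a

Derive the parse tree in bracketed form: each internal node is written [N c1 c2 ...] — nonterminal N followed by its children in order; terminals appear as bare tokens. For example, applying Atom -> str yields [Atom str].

Type
Atom -> Type
( Type ) -> Type
( Atom -> Type ) -> Type
( str -> Type ) -> Type
( str -> Atom ) -> Type
( str -> unit ) -> Type
( str -> unit ) -> Atom
( str -> unit ) -> a

[Type [Atom ( [Type [Atom str] -> [Type [Atom unit]]] )] -> [Type [Atom a]]]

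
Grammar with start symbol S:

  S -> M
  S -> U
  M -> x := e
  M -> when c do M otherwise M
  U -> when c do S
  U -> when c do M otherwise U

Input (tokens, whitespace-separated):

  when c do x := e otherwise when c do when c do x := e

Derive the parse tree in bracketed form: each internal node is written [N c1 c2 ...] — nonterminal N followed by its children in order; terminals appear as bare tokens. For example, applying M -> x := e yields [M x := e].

S
U
when c do M otherwise U
when c do x := e otherwise U
when c do x := e otherwise when c do S
when c do x := e otherwise when c do U
when c do x := e otherwise when c do when c do S
when c do x := e otherwise when c do when c do M
when c do x := e otherwise when c do when c do x := e

[S [U when c do [M x := e] otherwise [U when c do [S [U when c do [S [M x := e]]]]]]]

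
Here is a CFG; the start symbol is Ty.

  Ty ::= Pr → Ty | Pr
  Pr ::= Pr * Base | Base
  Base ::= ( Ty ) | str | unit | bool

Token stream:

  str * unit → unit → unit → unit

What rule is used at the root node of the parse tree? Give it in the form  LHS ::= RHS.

[Ty [Pr [Pr [Base str]] * [Base unit]] → [Ty [Pr [Base unit]] → [Ty [Pr [Base unit]] → [Ty [Pr [Base unit]]]]]]

Ty ::= Pr → Ty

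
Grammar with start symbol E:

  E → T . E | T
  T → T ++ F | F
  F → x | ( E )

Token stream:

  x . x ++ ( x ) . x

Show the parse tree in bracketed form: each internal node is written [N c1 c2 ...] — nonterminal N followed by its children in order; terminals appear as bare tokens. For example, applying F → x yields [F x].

[E [T [F x]] . [E [T [T [F x]] ++ [F ( [E [T [F x]]] )]] . [E [T [F x]]]]]

E
T . E
F . E
x . E
x . T . E
x . T ++ F . E
x . F ++ F . E
x . x ++ F . E
x . x ++ ( E ) . E
x . x ++ ( T ) . E
x . x ++ ( F ) . E
x . x ++ ( x ) . E
x . x ++ ( x ) . T
x . x ++ ( x ) . F
x . x ++ ( x ) . x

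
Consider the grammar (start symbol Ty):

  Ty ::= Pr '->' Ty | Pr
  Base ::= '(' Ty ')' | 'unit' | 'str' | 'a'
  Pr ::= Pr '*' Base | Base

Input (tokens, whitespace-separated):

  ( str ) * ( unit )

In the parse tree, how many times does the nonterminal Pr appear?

4

[Ty [Pr [Pr [Base ( [Ty [Pr [Base str]]] )]] * [Base ( [Ty [Pr [Base unit]]] )]]]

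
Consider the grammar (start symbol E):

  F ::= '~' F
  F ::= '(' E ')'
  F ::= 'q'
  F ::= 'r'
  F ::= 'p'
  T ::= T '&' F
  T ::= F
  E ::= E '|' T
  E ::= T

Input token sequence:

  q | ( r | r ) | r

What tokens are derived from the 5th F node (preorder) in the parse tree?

[E [E [E [T [F q]]] | [T [F ( [E [E [T [F r]]] | [T [F r]]] )]]] | [T [F r]]]

r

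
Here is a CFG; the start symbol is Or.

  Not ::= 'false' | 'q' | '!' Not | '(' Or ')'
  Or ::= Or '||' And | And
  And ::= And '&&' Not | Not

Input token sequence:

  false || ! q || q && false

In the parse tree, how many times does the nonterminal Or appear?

[Or [Or [Or [And [Not false]]] || [And [Not ! [Not q]]]] || [And [And [Not q]] && [Not false]]]

3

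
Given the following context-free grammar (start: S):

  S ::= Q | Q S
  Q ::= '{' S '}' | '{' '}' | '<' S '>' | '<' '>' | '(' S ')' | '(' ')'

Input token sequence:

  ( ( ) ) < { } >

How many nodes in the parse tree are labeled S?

4

[S [Q ( [S [Q ( )]] )] [S [Q < [S [Q { }]] >]]]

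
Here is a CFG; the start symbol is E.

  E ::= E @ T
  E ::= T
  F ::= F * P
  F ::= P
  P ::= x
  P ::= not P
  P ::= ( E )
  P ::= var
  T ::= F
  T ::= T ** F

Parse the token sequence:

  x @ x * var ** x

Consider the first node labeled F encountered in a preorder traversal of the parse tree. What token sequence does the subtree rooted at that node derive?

[E [E [T [F [P x]]]] @ [T [T [F [F [P x]] * [P var]]] ** [F [P x]]]]

x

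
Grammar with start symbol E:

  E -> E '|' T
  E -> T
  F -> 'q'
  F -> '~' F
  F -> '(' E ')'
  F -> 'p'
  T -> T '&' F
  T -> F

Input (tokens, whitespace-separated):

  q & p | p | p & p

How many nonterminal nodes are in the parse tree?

[E [E [E [T [T [F q]] & [F p]]] | [T [F p]]] | [T [T [F p]] & [F p]]]

13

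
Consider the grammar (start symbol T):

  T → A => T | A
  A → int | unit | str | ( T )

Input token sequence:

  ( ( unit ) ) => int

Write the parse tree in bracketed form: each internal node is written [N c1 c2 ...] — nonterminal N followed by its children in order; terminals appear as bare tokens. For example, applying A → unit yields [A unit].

T
A => T
( T ) => T
( A ) => T
( ( T ) ) => T
( ( A ) ) => T
( ( unit ) ) => T
( ( unit ) ) => A
( ( unit ) ) => int

[T [A ( [T [A ( [T [A unit]] )]] )] => [T [A int]]]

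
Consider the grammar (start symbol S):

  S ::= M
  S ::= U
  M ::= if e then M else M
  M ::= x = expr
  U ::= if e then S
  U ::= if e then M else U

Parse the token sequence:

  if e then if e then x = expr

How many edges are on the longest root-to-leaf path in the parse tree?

6

[S [U if e then [S [U if e then [S [M x = expr]]]]]]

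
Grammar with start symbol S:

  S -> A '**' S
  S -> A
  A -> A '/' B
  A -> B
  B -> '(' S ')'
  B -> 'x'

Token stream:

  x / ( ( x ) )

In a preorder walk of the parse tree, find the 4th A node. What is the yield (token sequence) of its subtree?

x

[S [A [A [B x]] / [B ( [S [A [B ( [S [A [B x]]] )]]] )]]]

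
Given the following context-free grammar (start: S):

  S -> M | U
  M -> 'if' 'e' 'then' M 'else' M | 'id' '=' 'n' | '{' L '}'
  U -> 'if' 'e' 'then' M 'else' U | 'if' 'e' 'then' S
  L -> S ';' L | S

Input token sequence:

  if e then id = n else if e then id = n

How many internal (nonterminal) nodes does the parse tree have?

6

[S [U if e then [M id = n] else [U if e then [S [M id = n]]]]]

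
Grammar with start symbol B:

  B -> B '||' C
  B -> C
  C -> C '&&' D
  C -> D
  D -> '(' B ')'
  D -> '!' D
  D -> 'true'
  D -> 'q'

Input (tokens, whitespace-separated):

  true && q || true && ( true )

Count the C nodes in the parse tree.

5

[B [B [C [C [D true]] && [D q]]] || [C [C [D true]] && [D ( [B [C [D true]]] )]]]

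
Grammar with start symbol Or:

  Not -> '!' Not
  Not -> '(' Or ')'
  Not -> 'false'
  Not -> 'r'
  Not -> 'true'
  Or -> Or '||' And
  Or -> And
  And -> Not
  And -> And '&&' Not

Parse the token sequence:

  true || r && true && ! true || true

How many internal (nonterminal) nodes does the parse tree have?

14

[Or [Or [Or [And [Not true]]] || [And [And [And [Not r]] && [Not true]] && [Not ! [Not true]]]] || [And [Not true]]]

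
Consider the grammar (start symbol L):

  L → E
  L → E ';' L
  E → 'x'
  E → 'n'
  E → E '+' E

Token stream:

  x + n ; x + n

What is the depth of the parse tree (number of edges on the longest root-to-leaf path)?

[L [E [E x] + [E n]] ; [L [E [E x] + [E n]]]]

4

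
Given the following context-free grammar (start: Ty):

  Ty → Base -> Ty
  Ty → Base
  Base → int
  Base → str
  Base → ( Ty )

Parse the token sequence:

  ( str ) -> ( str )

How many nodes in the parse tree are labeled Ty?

[Ty [Base ( [Ty [Base str]] )] -> [Ty [Base ( [Ty [Base str]] )]]]

4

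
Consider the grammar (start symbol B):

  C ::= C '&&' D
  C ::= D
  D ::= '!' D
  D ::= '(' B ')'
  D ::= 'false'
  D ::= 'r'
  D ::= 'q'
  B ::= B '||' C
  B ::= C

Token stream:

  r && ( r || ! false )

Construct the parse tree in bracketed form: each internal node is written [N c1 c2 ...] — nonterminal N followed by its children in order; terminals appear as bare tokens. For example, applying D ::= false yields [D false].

B
C
C && D
D && D
r && D
r && ( B )
r && ( B || C )
r && ( C || C )
r && ( D || C )
r && ( r || C )
r && ( r || D )
r && ( r || ! D )
r && ( r || ! false )

[B [C [C [D r]] && [D ( [B [B [C [D r]]] || [C [D ! [D false]]]] )]]]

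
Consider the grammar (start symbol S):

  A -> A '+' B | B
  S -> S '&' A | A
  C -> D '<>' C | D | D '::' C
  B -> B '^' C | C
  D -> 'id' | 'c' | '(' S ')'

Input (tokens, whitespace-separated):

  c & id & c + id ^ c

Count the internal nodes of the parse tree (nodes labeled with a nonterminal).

[S [S [S [A [B [C [D c]]]]] & [A [B [C [D id]]]]] & [A [A [B [C [D c]]]] + [B [B [C [D id]]] ^ [C [D c]]]]]

22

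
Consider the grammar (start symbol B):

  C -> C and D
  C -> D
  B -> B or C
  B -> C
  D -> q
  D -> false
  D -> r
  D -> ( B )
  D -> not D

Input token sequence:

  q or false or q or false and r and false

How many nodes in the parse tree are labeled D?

[B [B [B [B [C [D q]]] or [C [D false]]] or [C [D q]]] or [C [C [C [D false]] and [D r]] and [D false]]]

6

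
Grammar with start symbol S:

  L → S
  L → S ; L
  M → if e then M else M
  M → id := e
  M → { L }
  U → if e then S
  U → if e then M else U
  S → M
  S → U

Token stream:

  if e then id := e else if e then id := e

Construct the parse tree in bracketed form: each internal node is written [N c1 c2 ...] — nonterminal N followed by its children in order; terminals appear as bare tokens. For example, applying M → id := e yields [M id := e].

S
U
if e then M else U
if e then id := e else U
if e then id := e else if e then S
if e then id := e else if e then M
if e then id := e else if e then id := e

[S [U if e then [M id := e] else [U if e then [S [M id := e]]]]]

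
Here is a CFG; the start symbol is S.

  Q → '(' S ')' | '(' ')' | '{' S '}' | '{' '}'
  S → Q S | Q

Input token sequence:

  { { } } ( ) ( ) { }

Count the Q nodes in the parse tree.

[S [Q { [S [Q { }]] }] [S [Q ( )] [S [Q ( )] [S [Q { }]]]]]

5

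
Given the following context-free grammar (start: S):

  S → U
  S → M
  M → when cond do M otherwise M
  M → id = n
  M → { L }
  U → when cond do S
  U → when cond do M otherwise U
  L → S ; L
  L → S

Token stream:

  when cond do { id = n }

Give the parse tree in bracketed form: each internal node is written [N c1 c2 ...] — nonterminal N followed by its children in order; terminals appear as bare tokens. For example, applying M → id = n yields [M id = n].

[S [U when cond do [S [M { [L [S [M id = n]]] }]]]]

S
U
when cond do S
when cond do M
when cond do { L }
when cond do { S }
when cond do { M }
when cond do { id = n }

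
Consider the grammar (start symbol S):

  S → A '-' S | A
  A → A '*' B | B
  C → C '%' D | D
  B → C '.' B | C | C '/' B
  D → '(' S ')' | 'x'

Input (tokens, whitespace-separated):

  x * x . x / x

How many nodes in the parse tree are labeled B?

4

[S [A [A [B [C [D x]]]] * [B [C [D x]] . [B [C [D x]] / [B [C [D x]]]]]]]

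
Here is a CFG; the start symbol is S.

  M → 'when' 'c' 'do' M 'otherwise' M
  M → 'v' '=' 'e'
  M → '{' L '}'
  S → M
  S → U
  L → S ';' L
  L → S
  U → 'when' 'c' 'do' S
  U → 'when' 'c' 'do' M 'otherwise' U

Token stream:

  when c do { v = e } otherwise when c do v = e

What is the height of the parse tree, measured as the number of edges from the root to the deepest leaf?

[S [U when c do [M { [L [S [M v = e]]] }] otherwise [U when c do [S [M v = e]]]]]

6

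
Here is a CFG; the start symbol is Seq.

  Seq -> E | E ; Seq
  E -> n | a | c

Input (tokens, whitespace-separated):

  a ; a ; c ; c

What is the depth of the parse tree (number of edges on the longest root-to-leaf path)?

5

[Seq [E a] ; [Seq [E a] ; [Seq [E c] ; [Seq [E c]]]]]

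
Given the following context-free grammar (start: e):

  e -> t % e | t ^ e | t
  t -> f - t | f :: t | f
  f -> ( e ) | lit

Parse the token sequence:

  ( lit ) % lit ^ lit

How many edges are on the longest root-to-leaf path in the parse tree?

[e [t [f ( [e [t [f lit]]] )]] % [e [t [f lit]] ^ [e [t [f lit]]]]]

6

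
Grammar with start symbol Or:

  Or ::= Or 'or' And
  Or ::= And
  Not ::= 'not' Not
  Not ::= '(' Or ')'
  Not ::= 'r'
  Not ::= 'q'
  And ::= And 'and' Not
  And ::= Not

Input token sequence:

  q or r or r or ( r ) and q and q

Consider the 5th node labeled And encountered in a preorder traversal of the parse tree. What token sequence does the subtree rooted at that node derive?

[Or [Or [Or [Or [And [Not q]]] or [And [Not r]]] or [And [Not r]]] or [And [And [And [Not ( [Or [And [Not r]]] )]] and [Not q]] and [Not q]]]

( r ) and q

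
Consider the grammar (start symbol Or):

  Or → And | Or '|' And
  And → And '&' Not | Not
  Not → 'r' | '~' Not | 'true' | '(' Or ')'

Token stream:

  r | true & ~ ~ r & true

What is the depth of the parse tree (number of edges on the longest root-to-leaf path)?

6

[Or [Or [And [Not r]]] | [And [And [And [Not true]] & [Not ~ [Not ~ [Not r]]]] & [Not true]]]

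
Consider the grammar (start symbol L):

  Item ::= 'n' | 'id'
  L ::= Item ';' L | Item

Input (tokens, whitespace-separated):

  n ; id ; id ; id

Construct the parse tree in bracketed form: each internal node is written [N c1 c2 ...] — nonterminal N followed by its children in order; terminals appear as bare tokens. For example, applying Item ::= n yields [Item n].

L
Item ; L
n ; L
n ; Item ; L
n ; id ; L
n ; id ; Item ; L
n ; id ; id ; L
n ; id ; id ; Item
n ; id ; id ; id

[L [Item n] ; [L [Item id] ; [L [Item id] ; [L [Item id]]]]]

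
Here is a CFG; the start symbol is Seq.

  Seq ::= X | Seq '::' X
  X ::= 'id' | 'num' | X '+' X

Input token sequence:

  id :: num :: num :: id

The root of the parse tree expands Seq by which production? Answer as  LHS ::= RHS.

Seq ::= Seq '::' X

[Seq [Seq [Seq [Seq [X id]] :: [X num]] :: [X num]] :: [X id]]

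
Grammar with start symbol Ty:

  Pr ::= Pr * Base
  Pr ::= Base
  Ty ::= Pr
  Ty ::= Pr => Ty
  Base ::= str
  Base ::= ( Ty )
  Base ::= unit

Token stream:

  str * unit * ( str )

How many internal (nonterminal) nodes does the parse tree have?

10

[Ty [Pr [Pr [Pr [Base str]] * [Base unit]] * [Base ( [Ty [Pr [Base str]]] )]]]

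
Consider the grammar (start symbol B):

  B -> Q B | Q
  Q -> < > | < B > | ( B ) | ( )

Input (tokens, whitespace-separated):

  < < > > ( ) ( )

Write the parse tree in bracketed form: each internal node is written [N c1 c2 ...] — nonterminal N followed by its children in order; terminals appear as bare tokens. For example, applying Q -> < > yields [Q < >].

B
Q B
< B > B
< Q > B
< < > > B
< < > > Q B
< < > > ( ) B
< < > > ( ) Q
< < > > ( ) ( )

[B [Q < [B [Q < >]] >] [B [Q ( )] [B [Q ( )]]]]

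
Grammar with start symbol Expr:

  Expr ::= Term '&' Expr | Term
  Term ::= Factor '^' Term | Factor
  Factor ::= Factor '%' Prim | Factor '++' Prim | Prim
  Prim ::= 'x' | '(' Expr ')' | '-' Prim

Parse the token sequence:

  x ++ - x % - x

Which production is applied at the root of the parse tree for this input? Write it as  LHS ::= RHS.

Expr ::= Term

[Expr [Term [Factor [Factor [Factor [Prim x]] ++ [Prim - [Prim x]]] % [Prim - [Prim x]]]]]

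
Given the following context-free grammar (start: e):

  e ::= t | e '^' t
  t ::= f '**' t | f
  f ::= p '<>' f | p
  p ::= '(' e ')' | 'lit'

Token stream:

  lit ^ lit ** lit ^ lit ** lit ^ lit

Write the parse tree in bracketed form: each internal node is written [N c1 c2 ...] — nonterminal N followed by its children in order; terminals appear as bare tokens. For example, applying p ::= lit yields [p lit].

e
e ^ t
e ^ t ^ t
e ^ t ^ t ^ t
t ^ t ^ t ^ t
f ^ t ^ t ^ t
p ^ t ^ t ^ t
lit ^ t ^ t ^ t
lit ^ f ** t ^ t ^ t
lit ^ p ** t ^ t ^ t
lit ^ lit ** t ^ t ^ t
lit ^ lit ** f ^ t ^ t
lit ^ lit ** p ^ t ^ t
lit ^ lit ** lit ^ t ^ t
lit ^ lit ** lit ^ f ** t ^ t
lit ^ lit ** lit ^ p ** t ^ t
lit ^ lit ** lit ^ lit ** t ^ t
lit ^ lit ** lit ^ lit ** f ^ t
lit ^ lit ** lit ^ lit ** p ^ t
lit ^ lit ** lit ^ lit ** lit ^ t
lit ^ lit ** lit ^ lit ** lit ^ f
lit ^ lit ** lit ^ lit ** lit ^ p
lit ^ lit ** lit ^ lit ** lit ^ lit

[e [e [e [e [t [f [p lit]]]] ^ [t [f [p lit]] ** [t [f [p lit]]]]] ^ [t [f [p lit]] ** [t [f [p lit]]]]] ^ [t [f [p lit]]]]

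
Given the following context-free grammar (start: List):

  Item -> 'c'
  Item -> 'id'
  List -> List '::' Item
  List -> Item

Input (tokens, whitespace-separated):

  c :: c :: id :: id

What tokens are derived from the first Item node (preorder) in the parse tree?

c

[List [List [List [List [Item c]] :: [Item c]] :: [Item id]] :: [Item id]]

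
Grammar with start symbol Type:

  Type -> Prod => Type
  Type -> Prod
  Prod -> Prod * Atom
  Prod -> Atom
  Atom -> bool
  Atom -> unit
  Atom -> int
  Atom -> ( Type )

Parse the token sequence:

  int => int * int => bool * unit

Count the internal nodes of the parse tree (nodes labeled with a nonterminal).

[Type [Prod [Atom int]] => [Type [Prod [Prod [Atom int]] * [Atom int]] => [Type [Prod [Prod [Atom bool]] * [Atom unit]]]]]

13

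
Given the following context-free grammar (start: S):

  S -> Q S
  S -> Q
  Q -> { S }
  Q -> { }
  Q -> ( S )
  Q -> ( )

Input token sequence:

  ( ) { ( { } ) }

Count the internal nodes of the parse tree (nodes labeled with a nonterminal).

[S [Q ( )] [S [Q { [S [Q ( [S [Q { }]] )]] }]]]

8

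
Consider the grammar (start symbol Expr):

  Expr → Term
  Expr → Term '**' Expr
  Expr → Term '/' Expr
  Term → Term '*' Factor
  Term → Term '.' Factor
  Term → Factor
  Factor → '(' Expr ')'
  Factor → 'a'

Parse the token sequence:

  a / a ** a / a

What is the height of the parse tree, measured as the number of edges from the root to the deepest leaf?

6

[Expr [Term [Factor a]] / [Expr [Term [Factor a]] ** [Expr [Term [Factor a]] / [Expr [Term [Factor a]]]]]]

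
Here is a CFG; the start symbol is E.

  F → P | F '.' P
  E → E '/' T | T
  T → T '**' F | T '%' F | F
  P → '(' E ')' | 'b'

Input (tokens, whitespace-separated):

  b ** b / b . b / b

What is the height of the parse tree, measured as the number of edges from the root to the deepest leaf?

[E [E [E [T [T [F [P b]]] ** [F [P b]]]] / [T [F [F [P b]] . [P b]]]] / [T [F [P b]]]]

7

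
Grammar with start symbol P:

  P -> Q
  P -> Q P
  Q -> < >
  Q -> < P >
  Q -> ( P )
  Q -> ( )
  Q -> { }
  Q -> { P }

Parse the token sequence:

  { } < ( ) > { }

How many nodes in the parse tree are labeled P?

4

[P [Q { }] [P [Q < [P [Q ( )]] >] [P [Q { }]]]]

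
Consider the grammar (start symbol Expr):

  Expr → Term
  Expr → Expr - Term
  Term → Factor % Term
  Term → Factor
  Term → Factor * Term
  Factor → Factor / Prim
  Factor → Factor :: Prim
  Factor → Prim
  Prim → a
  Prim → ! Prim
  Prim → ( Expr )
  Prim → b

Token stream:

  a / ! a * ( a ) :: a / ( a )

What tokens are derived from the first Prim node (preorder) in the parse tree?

[Expr [Term [Factor [Factor [Prim a]] / [Prim ! [Prim a]]] * [Term [Factor [Factor [Factor [Prim ( [Expr [Term [Factor [Prim a]]]] )]] :: [Prim a]] / [Prim ( [Expr [Term [Factor [Prim a]]]] )]]]]]

a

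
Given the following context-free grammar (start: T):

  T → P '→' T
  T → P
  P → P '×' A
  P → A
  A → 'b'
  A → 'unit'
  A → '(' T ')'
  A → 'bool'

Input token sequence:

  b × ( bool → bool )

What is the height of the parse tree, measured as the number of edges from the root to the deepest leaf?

[T [P [P [A b]] × [A ( [T [P [A bool]] → [T [P [A bool]]]] )]]]

7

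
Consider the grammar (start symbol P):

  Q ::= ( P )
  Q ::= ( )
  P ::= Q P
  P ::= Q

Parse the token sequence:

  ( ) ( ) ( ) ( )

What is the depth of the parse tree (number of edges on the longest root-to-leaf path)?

5

[P [Q ( )] [P [Q ( )] [P [Q ( )] [P [Q ( )]]]]]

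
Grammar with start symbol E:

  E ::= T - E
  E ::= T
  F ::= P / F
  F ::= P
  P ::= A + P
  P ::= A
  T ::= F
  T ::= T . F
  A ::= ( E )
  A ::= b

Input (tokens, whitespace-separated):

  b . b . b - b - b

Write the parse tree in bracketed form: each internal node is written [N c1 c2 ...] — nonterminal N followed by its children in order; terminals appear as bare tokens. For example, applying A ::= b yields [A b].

E
T - E
T . F - E
T . F . F - E
F . F . F - E
P . F . F - E
A . F . F - E
b . F . F - E
b . P . F - E
b . A . F - E
b . b . F - E
b . b . P - E
b . b . A - E
b . b . b - E
b . b . b - T - E
b . b . b - F - E
b . b . b - P - E
b . b . b - A - E
b . b . b - b - E
b . b . b - b - T
b . b . b - b - F
b . b . b - b - P
b . b . b - b - A
b . b . b - b - b

[E [T [T [T [F [P [A b]]]] . [F [P [A b]]]] . [F [P [A b]]]] - [E [T [F [P [A b]]]] - [E [T [F [P [A b]]]]]]]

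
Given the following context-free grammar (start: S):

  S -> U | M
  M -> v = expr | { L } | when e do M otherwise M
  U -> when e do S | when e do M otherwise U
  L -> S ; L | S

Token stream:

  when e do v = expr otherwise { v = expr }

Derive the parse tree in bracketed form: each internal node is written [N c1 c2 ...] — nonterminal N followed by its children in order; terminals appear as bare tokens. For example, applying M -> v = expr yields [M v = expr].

S
M
when e do M otherwise M
when e do v = expr otherwise M
when e do v = expr otherwise { L }
when e do v = expr otherwise { S }
when e do v = expr otherwise { M }
when e do v = expr otherwise { v = expr }

[S [M when e do [M v = expr] otherwise [M { [L [S [M v = expr]]] }]]]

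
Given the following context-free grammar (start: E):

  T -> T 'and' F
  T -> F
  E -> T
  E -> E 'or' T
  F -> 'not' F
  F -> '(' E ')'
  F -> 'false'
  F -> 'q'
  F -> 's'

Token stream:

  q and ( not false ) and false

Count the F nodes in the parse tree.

[E [T [T [T [F q]] and [F ( [E [T [F not [F false]]]] )]] and [F false]]]

5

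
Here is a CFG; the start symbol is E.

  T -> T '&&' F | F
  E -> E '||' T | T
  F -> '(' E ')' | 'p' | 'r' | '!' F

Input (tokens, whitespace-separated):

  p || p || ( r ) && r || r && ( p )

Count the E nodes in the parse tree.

[E [E [E [E [T [F p]]] || [T [F p]]] || [T [T [F ( [E [T [F r]]] )]] && [F r]]] || [T [T [F r]] && [F ( [E [T [F p]]] )]]]

6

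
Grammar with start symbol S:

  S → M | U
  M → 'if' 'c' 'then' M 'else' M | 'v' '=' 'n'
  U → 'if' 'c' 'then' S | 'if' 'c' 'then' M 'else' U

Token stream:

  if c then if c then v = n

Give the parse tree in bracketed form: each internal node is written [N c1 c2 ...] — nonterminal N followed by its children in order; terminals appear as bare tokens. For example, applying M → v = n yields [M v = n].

S
U
if c then S
if c then U
if c then if c then S
if c then if c then M
if c then if c then v = n

[S [U if c then [S [U if c then [S [M v = n]]]]]]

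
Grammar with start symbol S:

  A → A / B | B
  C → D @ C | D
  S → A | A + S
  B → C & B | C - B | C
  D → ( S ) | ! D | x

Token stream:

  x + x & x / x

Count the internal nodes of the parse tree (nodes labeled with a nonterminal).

[S [A [B [C [D x]]]] + [S [A [A [B [C [D x]] & [B [C [D x]]]]] / [B [C [D x]]]]]]

17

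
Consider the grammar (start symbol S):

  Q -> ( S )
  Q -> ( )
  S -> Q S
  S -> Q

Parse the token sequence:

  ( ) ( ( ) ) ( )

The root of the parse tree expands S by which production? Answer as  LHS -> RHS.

[S [Q ( )] [S [Q ( [S [Q ( )]] )] [S [Q ( )]]]]

S -> Q S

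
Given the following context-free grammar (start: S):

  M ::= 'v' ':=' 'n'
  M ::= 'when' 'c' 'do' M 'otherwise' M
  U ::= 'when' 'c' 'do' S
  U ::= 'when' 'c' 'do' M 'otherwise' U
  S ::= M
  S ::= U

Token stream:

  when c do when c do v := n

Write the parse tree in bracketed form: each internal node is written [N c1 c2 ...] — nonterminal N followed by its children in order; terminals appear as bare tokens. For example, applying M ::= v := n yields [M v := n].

S
U
when c do S
when c do U
when c do when c do S
when c do when c do M
when c do when c do v := n

[S [U when c do [S [U when c do [S [M v := n]]]]]]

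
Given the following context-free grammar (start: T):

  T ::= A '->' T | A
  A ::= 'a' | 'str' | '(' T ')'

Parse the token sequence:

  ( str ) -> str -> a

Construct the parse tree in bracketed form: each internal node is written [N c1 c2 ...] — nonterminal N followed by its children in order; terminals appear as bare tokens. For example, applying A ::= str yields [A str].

T
A -> T
( T ) -> T
( A ) -> T
( str ) -> T
( str ) -> A -> T
( str ) -> str -> T
( str ) -> str -> A
( str ) -> str -> a

[T [A ( [T [A str]] )] -> [T [A str] -> [T [A a]]]]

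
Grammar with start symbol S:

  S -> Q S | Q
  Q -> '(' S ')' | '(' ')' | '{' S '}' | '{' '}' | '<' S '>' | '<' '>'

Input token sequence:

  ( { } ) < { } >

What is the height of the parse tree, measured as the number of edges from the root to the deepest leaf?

5

[S [Q ( [S [Q { }]] )] [S [Q < [S [Q { }]] >]]]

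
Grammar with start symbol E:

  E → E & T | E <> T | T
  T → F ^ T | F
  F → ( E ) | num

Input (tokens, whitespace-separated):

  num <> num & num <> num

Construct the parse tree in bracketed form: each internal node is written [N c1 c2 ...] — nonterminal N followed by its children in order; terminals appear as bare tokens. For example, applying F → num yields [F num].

E
E <> T
E & T <> T
E <> T & T <> T
T <> T & T <> T
F <> T & T <> T
num <> T & T <> T
num <> F & T <> T
num <> num & T <> T
num <> num & F <> T
num <> num & num <> T
num <> num & num <> F
num <> num & num <> num

[E [E [E [E [T [F num]]] <> [T [F num]]] & [T [F num]]] <> [T [F num]]]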